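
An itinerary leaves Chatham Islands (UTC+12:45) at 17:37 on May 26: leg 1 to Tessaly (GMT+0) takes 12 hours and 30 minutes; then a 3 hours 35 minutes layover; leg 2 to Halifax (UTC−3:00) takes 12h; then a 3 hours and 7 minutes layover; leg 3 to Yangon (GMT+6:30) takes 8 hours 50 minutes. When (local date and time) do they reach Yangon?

Convert departure to UTC: 17:37 − 12:45 = 04:52 UTC on May 26.
Add 12 hours 30 minutes leg 1 → 17:22 UTC.
Add 3 hours 35 minutes layover in Tessaly → 20:57 UTC.
Add 12 hours leg 2 → 08:57 UTC (May 27).
Add 3 hours 7 minutes layover in Halifax → 12:04 UTC.
Add 8 hours 50 minutes leg 3 → 20:54 UTC.
Yangon is UTC+6:30, so local arrival = 20:54 + 6:30 = 03:24 on May 28.

03:24 on May 28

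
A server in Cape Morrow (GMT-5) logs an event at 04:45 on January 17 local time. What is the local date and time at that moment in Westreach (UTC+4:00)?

In UTC: 04:45 + 5:00 = 09:45 on Jan 17.
Westreach is UTC+4:00: 09:45 + 4:00 = 13:45 on Jan 17.

13:45 on January 17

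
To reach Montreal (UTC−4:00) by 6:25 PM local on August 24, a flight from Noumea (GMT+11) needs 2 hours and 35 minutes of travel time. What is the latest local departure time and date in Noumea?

Target arrival in UTC: 6:25 PM + 4:00 = 10:25 PM on Aug 24.
Subtract 2 hours and 35 minutes → departure 7:50 PM UTC on Aug 24.
Noumea is UTC+11:00: 7:50 PM + 11:00 = 6:50 AM on Aug 25.

6:50 AM on Aug 25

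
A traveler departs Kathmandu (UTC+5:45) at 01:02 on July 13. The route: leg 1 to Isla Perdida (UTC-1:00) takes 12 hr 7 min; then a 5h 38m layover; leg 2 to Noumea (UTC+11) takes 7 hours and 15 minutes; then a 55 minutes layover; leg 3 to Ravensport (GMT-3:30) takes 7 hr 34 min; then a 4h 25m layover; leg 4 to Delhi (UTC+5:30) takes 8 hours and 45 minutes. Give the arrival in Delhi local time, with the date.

Convert departure to UTC: 01:02 − 5:45 = 19:17 UTC on Jul 12.
Add 12 hours 7 minutes leg 1 → 07:24 UTC (Jul 13).
Add 5 hours and 38 minutes layover in Isla Perdida → 13:02 UTC.
Add 7 hours 15 minutes leg 2 → 20:17 UTC.
Add 55 minutes layover in Noumea → 21:12 UTC.
Add 7 hours 34 minutes leg 3 → 04:46 UTC (Jul 14).
Add 4 hours and 25 minutes layover in Ravensport → 09:11 UTC.
Add 8 hours 45 minutes leg 4 → 17:56 UTC.
Delhi is UTC+5:30, so local arrival = 17:56 + 5:30 = 23:26 on Jul 14.

23:26 on Jul 14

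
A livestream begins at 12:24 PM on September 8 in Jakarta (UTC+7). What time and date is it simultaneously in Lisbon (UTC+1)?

In UTC: 12:24 PM − 7:00 = 5:24 AM on Sep 8.
Lisbon is UTC+1:00: 5:24 AM + 1:00 = 6:24 AM on Sep 8.

6:24 AM on September 8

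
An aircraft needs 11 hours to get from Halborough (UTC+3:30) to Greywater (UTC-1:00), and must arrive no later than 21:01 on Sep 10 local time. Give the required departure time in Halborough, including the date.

Target arrival in UTC: 21:01 + 1:00 = 22:01 on Sep 10.
Subtract 11 hours → departure 11:01 UTC on Sep 10.
Halborough is UTC+3:30: 11:01 + 3:30 = 14:31 on Sep 10.

14:31 on September 10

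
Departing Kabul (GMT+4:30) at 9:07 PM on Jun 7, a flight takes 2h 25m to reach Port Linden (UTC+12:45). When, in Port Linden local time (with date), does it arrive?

Convert departure to UTC: 9:07 PM − 4:30 = 4:37 PM UTC on Jun 7.
Add 2 hours and 25 minutes travel time → 7:02 PM UTC.
Port Linden is UTC+12:45, so local arrival = 7:02 PM + 12:45 = 7:47 AM on Jun 8.

7:47 AM on June 8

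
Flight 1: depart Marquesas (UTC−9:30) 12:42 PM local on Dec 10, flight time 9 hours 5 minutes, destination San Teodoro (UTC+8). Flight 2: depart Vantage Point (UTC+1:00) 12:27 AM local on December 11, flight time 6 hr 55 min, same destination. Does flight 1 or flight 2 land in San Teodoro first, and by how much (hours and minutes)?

the second, by 55 minutes

Flight 1 in UTC: 12:42 PM + 9:30 = 10:12 PM on Dec 10.
+9 hours and 5 minutes → arrive 7:17 AM UTC on Dec 11.
Flight 2 in UTC: 12:27 AM − 1:00 = 11:27 PM on Dec 10.
+6 hours and 55 minutes → arrive 6:22 AM UTC on Dec 11.
Flight 2 lands earlier by 55 minutes.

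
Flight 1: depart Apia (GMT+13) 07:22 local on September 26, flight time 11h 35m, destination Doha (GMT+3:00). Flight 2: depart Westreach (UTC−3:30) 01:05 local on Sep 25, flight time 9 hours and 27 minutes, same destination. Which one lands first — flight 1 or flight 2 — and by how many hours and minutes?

Flight 1 in UTC: 07:22 − 13:00 = 18:22 on Sep 25.
+11 hours and 35 minutes → arrive 05:57 UTC on Sep 26.
Flight 2 in UTC: 01:05 + 3:30 = 04:35 on Sep 25.
+9 hours and 27 minutes → arrive 14:02 UTC on Sep 25.
Flight 2 lands earlier by 15 hours 55 minutes.

the second, by 15 hours 55 minutes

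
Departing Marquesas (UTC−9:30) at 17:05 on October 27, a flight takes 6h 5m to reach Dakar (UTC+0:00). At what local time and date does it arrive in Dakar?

Dakar is 9:30 ahead of Marquesas.
After 6 hours and 5 minutes it is 23:10 in Marquesas.
Shift by the zone difference: 23:10 + 9:30 = 08:40 on Oct 28 in Dakar.

08:40 on October 28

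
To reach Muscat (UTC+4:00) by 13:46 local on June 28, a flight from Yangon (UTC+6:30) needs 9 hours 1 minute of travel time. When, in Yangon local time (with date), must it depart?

07:15 on June 28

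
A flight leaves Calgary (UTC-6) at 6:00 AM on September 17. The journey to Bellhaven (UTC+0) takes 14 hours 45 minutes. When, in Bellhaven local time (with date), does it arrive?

2:45 AM on Sep 18

Convert departure to UTC: 6:00 AM + 6:00 = 12:00 PM UTC on Sep 17.
Add 14 hours and 45 minutes travel time → 2:45 AM UTC (Sep 18).
Bellhaven is UTC+0, so local arrival is the same: 2:45 AM on Sep 18.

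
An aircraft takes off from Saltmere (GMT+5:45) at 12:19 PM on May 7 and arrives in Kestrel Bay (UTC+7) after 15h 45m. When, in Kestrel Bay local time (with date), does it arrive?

5:19 AM on May 8

Convert departure to UTC: 12:19 PM − 5:45 = 6:34 AM UTC on May 7.
Add 15 hours 45 minutes travel time → 10:19 PM UTC.
Kestrel Bay is UTC+7:00, so local arrival = 10:19 PM + 7:00 = 5:19 AM on May 8.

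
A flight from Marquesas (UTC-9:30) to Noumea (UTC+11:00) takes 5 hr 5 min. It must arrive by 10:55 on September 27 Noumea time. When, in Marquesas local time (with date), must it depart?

Target arrival in UTC: 10:55 − 11:00 = 23:55 on Sep 26.
Subtract 5 hours and 5 minutes → departure 18:50 UTC on Sep 26.
Marquesas is UTC−9:30: 18:50 − 9:30 = 09:20 on Sep 26.

09:20 on September 26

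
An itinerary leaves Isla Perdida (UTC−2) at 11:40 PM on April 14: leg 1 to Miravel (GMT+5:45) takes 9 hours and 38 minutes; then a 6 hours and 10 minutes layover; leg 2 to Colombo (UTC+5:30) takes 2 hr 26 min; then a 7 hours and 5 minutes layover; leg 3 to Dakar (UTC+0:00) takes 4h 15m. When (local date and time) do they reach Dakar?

Convert departure to UTC: 11:40 PM + 2:00 = 1:40 AM UTC on Apr 15.
Add 9 hours and 38 minutes leg 1 → 11:18 AM UTC.
Add 6 hours 10 minutes layover in Miravel → 5:28 PM UTC.
Add 2 hours and 26 minutes leg 2 → 7:54 PM UTC.
Add 7 hours and 5 minutes layover in Colombo → 2:59 AM UTC (Apr 16).
Add 4 hours and 15 minutes leg 3 → 7:14 AM UTC.
Dakar is UTC+0, so local arrival is the same: 7:14 AM on Apr 16.

7:14 AM on Apr 16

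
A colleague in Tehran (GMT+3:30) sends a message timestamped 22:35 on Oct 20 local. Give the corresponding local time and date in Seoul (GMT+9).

In UTC: 22:35 − 3:30 = 19:05 on Oct 20.
Seoul is UTC+9:00: 19:05 + 9:00 = 04:05 on Oct 21.

04:05 on Oct 21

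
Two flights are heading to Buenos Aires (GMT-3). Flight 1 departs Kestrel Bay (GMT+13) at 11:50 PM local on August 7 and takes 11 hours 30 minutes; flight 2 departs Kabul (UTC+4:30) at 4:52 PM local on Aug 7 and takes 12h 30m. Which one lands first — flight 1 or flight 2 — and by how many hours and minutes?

the first, by 2 hours 32 minutes

Flight 1 in UTC: 11:50 PM − 13:00 = 10:50 AM on Aug 7.
+11 hours and 30 minutes → arrive 10:20 PM UTC on Aug 7.
Flight 2 in UTC: 4:52 PM − 4:30 = 12:22 PM on Aug 7.
+12 hours 30 minutes → arrive 12:52 AM UTC on Aug 8.
Flight 1 lands earlier by 2 hours 32 minutes.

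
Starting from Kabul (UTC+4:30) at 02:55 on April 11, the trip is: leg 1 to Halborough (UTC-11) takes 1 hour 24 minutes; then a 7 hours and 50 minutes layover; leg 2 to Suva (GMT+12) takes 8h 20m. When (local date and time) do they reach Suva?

Convert departure to UTC: 02:55 − 4:30 = 22:25 UTC on Apr 10.
Add 1 hour 24 minutes leg 1 → 23:49 UTC.
Add 7 hours 50 minutes layover in Halborough → 07:39 UTC (Apr 11).
Add 8 hours 20 minutes leg 2 → 15:59 UTC.
Suva is UTC+12:00, so local arrival = 15:59 + 12:00 = 03:59 on Apr 12.

03:59 on Apr 12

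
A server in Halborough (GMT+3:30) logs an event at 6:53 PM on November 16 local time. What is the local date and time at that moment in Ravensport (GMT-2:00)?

In UTC: 6:53 PM − 3:30 = 3:23 PM on Nov 16.
Ravensport is UTC−2:00: 3:23 PM − 2:00 = 1:23 PM on Nov 16.

1:23 PM on November 16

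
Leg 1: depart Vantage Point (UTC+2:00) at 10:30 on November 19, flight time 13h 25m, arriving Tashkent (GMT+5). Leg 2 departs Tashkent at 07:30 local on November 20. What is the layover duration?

Convert departure to UTC: 10:30 − 2:00 = 08:30 UTC on Nov 19.
Add 13 hours 25 minutes flight time → 21:55 UTC.
Tashkent is UTC+5:00, so local arrival = 21:55 + 5:00 = 02:55 on Nov 20.
Layover = 07:30 − 02:55 = 4 hours 35 minutes.

4 hours 35 minutes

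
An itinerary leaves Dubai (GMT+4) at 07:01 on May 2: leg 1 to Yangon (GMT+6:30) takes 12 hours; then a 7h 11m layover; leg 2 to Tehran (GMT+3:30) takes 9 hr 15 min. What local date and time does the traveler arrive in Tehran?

Convert departure to UTC: 07:01 − 4:00 = 03:01 UTC on May 2.
Add 12 hours leg 1 → 15:01 UTC.
Add 7 hours 11 minutes layover in Yangon → 22:12 UTC.
Add 9 hours and 15 minutes leg 2 → 07:27 UTC (May 3).
Tehran is UTC+3:30, so local arrival = 07:27 + 3:30 = 10:57 on May 3.

10:57 on May 3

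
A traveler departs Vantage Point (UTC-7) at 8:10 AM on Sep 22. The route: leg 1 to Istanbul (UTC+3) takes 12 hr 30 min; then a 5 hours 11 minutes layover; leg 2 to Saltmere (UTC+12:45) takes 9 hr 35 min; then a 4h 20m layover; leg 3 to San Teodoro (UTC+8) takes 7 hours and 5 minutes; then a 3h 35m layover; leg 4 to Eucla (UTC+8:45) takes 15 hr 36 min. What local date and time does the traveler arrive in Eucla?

9:47 AM on September 25

Convert departure to UTC: 8:10 AM + 7:00 = 3:10 PM UTC on Sep 22.
Add 12 hours 30 minutes leg 1 → 3:40 AM UTC (Sep 23).
Add 5 hours 11 minutes layover in Istanbul → 8:51 AM UTC.
Add 9 hours and 35 minutes leg 2 → 6:26 PM UTC.
Add 4 hours and 20 minutes layover in Saltmere → 10:46 PM UTC.
Add 7 hours and 5 minutes leg 3 → 5:51 AM UTC (Sep 24).
Add 3 hours and 35 minutes layover in San Teodoro → 9:26 AM UTC.
Add 15 hours and 36 minutes leg 4 → 1:02 AM UTC (Sep 25).
Eucla is UTC+8:45, so local arrival = 1:02 AM + 8:45 = 9:47 AM on Sep 25.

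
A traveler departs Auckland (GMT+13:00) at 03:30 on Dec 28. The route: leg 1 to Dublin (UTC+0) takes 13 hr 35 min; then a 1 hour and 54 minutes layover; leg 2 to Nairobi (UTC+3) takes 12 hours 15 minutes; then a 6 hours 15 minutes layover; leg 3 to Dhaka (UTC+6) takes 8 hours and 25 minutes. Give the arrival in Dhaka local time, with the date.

Convert departure to UTC: 03:30 − 13:00 = 14:30 UTC on Dec 27.
Add 13 hours 35 minutes leg 1 → 04:05 UTC (Dec 28).
Add 1 hour 54 minutes layover in Dublin → 05:59 UTC.
Add 12 hours and 15 minutes leg 2 → 18:14 UTC.
Add 6 hours and 15 minutes layover in Nairobi → 00:29 UTC (Dec 29).
Add 8 hours and 25 minutes leg 3 → 08:54 UTC.
Dhaka is UTC+6:00, so local arrival = 08:54 + 6:00 = 14:54 on Dec 29.

14:54 on Dec 29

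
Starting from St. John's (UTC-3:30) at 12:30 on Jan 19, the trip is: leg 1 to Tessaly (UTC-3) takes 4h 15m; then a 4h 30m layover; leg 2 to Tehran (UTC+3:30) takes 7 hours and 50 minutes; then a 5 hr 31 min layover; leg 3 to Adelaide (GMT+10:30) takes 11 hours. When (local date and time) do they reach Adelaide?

11:36 on January 21

Convert departure to UTC: 12:30 + 3:30 = 16:00 UTC on Jan 19.
Add 4 hours 15 minutes leg 1 → 20:15 UTC.
Add 4 hours and 30 minutes layover in Tessaly → 00:45 UTC (Jan 20).
Add 7 hours and 50 minutes leg 2 → 08:35 UTC.
Add 5 hours 31 minutes layover in Tehran → 14:06 UTC.
Add 11 hours leg 3 → 01:06 UTC (Jan 21).
Adelaide is UTC+10:30, so local arrival = 01:06 + 10:30 = 11:36 on Jan 21.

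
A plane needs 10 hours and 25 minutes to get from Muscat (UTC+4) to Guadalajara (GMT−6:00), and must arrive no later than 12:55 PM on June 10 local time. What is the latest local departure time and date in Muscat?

Target arrival in UTC: 12:55 PM + 6:00 = 6:55 PM on Jun 10.
Subtract 10 hours 25 minutes → departure 8:30 AM UTC on Jun 10.
Muscat is UTC+4:00: 8:30 AM + 4:00 = 12:30 PM on Jun 10.

12:30 PM on Jun 10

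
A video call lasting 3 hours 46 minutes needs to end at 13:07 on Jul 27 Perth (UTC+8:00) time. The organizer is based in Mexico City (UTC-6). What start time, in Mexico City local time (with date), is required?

Target end time in UTC: 13:07 − 8:00 = 05:07 on Jul 27.
Subtract 3 hours and 46 minutes → start 01:21 UTC on Jul 27.
Mexico City is UTC−6:00: 01:21 − 6:00 = 19:21 on Jul 26.

19:21 on July 26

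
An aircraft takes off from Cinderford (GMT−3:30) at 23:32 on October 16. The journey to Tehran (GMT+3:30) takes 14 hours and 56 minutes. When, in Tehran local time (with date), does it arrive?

21:28 on October 17

Convert departure to UTC: 23:32 + 3:30 = 03:02 UTC on Oct 17.
Add 14 hours and 56 minutes travel time → 17:58 UTC.
Tehran is UTC+3:30, so local arrival = 17:58 + 3:30 = 21:28 on Oct 17.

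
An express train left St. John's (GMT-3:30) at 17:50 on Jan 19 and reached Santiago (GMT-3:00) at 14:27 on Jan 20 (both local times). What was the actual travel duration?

Santiago is 0:30 ahead of St. John's.
Clock-face elapsed time (ignoring zones) is 20 hours 37 minutes.
Actual elapsed = 20 hours 37 minutes − 0:30 = 20 hours 7 minutes.

20 hours 7 minutes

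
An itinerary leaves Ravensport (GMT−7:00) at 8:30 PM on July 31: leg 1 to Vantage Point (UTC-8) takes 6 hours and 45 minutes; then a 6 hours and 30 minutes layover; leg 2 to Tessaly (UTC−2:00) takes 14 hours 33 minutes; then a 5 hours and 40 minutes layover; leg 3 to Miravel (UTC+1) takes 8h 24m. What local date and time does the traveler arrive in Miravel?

10:22 PM on Aug 2

Convert departure to UTC: 8:30 PM + 7:00 = 3:30 AM UTC on Aug 1.
Add 6 hours 45 minutes leg 1 → 10:15 AM UTC.
Add 6 hours and 30 minutes layover in Vantage Point → 4:45 PM UTC.
Add 14 hours 33 minutes leg 2 → 7:18 AM UTC (Aug 2).
Add 5 hours and 40 minutes layover in Tessaly → 12:58 PM UTC.
Add 8 hours 24 minutes leg 3 → 9:22 PM UTC.
Miravel is UTC+1:00, so local arrival = 9:22 PM + 1:00 = 10:22 PM on Aug 2.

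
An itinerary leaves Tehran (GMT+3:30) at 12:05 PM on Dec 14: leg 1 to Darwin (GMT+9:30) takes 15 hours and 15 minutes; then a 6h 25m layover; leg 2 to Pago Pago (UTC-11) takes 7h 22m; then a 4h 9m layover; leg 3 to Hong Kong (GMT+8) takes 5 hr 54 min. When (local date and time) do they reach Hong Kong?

7:40 AM on Dec 16

Convert departure to UTC: 12:05 PM − 3:30 = 8:35 AM UTC on Dec 14.
Add 15 hours and 15 minutes leg 1 → 11:50 PM UTC.
Add 6 hours 25 minutes layover in Darwin → 6:15 AM UTC (Dec 15).
Add 7 hours 22 minutes leg 2 → 1:37 PM UTC.
Add 4 hours 9 minutes layover in Pago Pago → 5:46 PM UTC.
Add 5 hours 54 minutes leg 3 → 11:40 PM UTC.
Hong Kong is UTC+8:00, so local arrival = 11:40 PM + 8:00 = 7:40 AM on Dec 16.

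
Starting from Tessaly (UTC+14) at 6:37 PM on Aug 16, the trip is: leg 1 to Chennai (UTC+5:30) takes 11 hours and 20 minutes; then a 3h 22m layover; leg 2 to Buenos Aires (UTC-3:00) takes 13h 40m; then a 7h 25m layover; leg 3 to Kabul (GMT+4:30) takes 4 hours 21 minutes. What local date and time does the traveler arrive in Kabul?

1:15 AM on August 18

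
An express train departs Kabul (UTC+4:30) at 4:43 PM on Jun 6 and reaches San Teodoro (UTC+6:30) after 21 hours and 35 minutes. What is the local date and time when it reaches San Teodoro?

Convert departure to UTC: 4:43 PM − 4:30 = 12:13 PM UTC on Jun 6.
Add 21 hours and 35 minutes travel time → 9:48 AM UTC (Jun 7).
San Teodoro is UTC+6:30, so local arrival = 9:48 AM + 6:30 = 4:18 PM on Jun 7.

4:18 PM on June 7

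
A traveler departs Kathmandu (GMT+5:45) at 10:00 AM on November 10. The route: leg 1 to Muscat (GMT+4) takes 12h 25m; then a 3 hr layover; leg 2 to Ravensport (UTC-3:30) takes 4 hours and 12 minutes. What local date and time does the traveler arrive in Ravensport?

8:22 PM on Nov 10

Convert departure to UTC: 10:00 AM − 5:45 = 4:15 AM UTC on Nov 10.
Add 12 hours and 25 minutes leg 1 → 4:40 PM UTC.
Add 3 hours layover in Muscat → 7:40 PM UTC.
Add 4 hours 12 minutes leg 2 → 11:52 PM UTC.
Ravensport is UTC−3:30, so local arrival = 11:52 PM − 3:30 = 8:22 PM on Nov 10.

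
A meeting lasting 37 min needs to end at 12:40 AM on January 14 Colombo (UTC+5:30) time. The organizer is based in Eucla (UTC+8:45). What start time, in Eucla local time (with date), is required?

Target end time in UTC: 12:40 AM − 5:30 = 7:10 PM on Jan 13.
Subtract 37 minutes → start 6:33 PM UTC on Jan 13.
Eucla is UTC+8:45: 6:33 PM + 8:45 = 3:18 AM on Jan 14.

3:18 AM on January 14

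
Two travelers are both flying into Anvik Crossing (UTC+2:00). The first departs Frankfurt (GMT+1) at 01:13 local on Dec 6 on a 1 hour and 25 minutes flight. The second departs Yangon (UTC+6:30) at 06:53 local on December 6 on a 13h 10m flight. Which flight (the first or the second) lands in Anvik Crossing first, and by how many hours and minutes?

Flight 1 in UTC: 01:13 − 1:00 = 00:13 on Dec 6.
+1 hour 25 minutes → arrive 01:38 UTC on Dec 6.
Flight 2 in UTC: 06:53 − 6:30 = 00:23 on Dec 6.
+13 hours and 10 minutes → arrive 13:33 UTC on Dec 6.
Flight 1 lands earlier by 11 hours 55 minutes.

the first, by 11 hours 55 minutes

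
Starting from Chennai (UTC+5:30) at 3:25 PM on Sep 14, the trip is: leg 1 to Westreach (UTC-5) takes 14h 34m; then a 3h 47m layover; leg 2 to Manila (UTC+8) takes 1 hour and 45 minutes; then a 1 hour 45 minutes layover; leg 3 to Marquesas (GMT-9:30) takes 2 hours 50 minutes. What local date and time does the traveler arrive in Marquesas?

Convert departure to UTC: 3:25 PM − 5:30 = 9:55 AM UTC on Sep 14.
Add 14 hours 34 minutes leg 1 → 12:29 AM UTC (Sep 15).
Add 3 hours and 47 minutes layover in Westreach → 4:16 AM UTC.
Add 1 hour and 45 minutes leg 2 → 6:01 AM UTC.
Add 1 hour 45 minutes layover in Manila → 7:46 AM UTC.
Add 2 hours and 50 minutes leg 3 → 10:36 AM UTC.
Marquesas is UTC−9:30, so local arrival = 10:36 AM − 9:30 = 1:06 AM on Sep 15.

1:06 AM on September 15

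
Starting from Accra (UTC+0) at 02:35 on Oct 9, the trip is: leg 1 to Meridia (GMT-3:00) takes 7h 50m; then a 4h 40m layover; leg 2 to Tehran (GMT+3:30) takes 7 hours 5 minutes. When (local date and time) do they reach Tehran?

01:40 on October 10

Accra is at UTC+0, so departure is already 02:35 UTC on Oct 9.
Add 7 hours 50 minutes leg 1 → 10:25 UTC.
Add 4 hours 40 minutes layover in Meridia → 15:05 UTC.
Add 7 hours and 5 minutes leg 2 → 22:10 UTC.
Tehran is UTC+3:30, so local arrival = 22:10 + 3:30 = 01:40 on Oct 10.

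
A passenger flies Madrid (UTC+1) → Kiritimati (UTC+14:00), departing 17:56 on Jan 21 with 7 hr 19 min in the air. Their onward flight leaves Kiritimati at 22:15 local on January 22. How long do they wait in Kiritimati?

8 hours

Convert departure to UTC: 17:56 − 1:00 = 16:56 UTC on Jan 21.
Add 7 hours and 19 minutes flight time → 00:15 UTC (Jan 22).
Kiritimati is UTC+14:00, so local arrival = 00:15 + 14:00 = 14:15 on Jan 22.
Layover = 22:15 − 14:15 = 8 hours.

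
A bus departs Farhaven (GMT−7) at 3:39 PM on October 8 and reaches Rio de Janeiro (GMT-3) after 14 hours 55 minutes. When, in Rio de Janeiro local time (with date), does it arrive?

10:34 AM on October 9

Convert departure to UTC: 3:39 PM + 7:00 = 10:39 PM UTC on Oct 8.
Add 14 hours 55 minutes travel time → 1:34 PM UTC (Oct 9).
Rio de Janeiro is UTC−3:00, so local arrival = 1:34 PM − 3:00 = 10:34 AM on Oct 9.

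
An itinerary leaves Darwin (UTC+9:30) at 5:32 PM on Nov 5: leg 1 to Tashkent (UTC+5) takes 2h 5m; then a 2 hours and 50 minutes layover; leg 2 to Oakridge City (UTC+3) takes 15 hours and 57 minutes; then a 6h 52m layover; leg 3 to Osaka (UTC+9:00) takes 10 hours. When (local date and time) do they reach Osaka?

6:46 AM on November 7

Convert departure to UTC: 5:32 PM − 9:30 = 8:02 AM UTC on Nov 5.
Add 2 hours 5 minutes leg 1 → 10:07 AM UTC.
Add 2 hours 50 minutes layover in Tashkent → 12:57 PM UTC.
Add 15 hours 57 minutes leg 2 → 4:54 AM UTC (Nov 6).
Add 6 hours 52 minutes layover in Oakridge City → 11:46 AM UTC.
Add 10 hours leg 3 → 9:46 PM UTC.
Osaka is UTC+9:00, so local arrival = 9:46 PM + 9:00 = 6:46 AM on Nov 7.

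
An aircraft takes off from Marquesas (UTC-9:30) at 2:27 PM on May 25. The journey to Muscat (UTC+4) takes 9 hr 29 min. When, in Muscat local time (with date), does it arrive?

Muscat is 13:30 ahead of Marquesas.
After 9 hours 29 minutes it is 11:56 PM in Marquesas.
Shift by the zone difference: 11:56 PM + 13:30 = 1:26 PM on May 26 in Muscat.

1:26 PM on May 26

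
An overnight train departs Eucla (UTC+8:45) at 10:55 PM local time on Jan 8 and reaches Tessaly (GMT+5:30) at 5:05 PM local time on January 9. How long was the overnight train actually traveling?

21 hours 25 minutes

Tessaly is 3:15 behind Eucla.
Clock-face elapsed time (ignoring zones) is 18 hours 10 minutes.
Actual elapsed = 18 hours 10 minutes + 3:15 = 21 hours 25 minutes.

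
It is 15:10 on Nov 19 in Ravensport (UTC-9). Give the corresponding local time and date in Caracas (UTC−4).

20:10 on Nov 19

Caracas is 5:00 ahead of Ravensport.
Shift by the zone difference: 15:10 + 5:00 = 20:10 on Nov 19 in Caracas.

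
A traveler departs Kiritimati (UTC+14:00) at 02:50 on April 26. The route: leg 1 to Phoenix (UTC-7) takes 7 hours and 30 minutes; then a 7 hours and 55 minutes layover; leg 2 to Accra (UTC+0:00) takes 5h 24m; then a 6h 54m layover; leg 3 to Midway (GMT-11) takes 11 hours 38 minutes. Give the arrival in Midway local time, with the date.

17:11 on April 26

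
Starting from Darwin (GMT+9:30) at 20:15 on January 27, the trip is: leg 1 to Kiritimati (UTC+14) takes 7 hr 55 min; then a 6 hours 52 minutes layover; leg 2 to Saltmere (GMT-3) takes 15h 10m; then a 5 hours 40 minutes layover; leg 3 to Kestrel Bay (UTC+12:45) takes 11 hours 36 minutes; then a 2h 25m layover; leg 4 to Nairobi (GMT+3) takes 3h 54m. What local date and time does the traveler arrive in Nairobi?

Convert departure to UTC: 20:15 − 9:30 = 10:45 UTC on Jan 27.
Add 7 hours 55 minutes leg 1 → 18:40 UTC.
Add 6 hours 52 minutes layover in Kiritimati → 01:32 UTC (Jan 28).
Add 15 hours 10 minutes leg 2 → 16:42 UTC.
Add 5 hours and 40 minutes layover in Saltmere → 22:22 UTC.
Add 11 hours 36 minutes leg 3 → 09:58 UTC (Jan 29).
Add 2 hours and 25 minutes layover in Kestrel Bay → 12:23 UTC.
Add 3 hours and 54 minutes leg 4 → 16:17 UTC.
Nairobi is UTC+3:00, so local arrival = 16:17 + 3:00 = 19:17 on Jan 29.

19:17 on Jan 29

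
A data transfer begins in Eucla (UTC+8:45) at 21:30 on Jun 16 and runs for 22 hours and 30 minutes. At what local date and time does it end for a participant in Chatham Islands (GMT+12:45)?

00:00 on June 18

Convert start to UTC: 21:30 − 8:45 = 12:45 UTC on Jun 16.
Add 22 hours and 30 minutes duration → 11:15 UTC (Jun 17).
Chatham Islands is UTC+12:45, so local end time = 11:15 + 12:45 = 00:00 on Jun 18.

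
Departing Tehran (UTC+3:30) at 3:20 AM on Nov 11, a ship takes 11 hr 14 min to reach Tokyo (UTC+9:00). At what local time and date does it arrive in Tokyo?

Convert departure to UTC: 3:20 AM − 3:30 = 11:50 PM UTC on Nov 10.
Add 11 hours and 14 minutes travel time → 11:04 AM UTC (Nov 11).
Tokyo is UTC+9:00, so local arrival = 11:04 AM + 9:00 = 8:04 PM on Nov 11.

8:04 PM on November 11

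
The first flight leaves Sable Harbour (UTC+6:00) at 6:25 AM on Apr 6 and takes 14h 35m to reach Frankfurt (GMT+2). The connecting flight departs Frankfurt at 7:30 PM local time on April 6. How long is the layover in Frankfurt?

Convert departure to UTC: 6:25 AM − 6:00 = 12:25 AM UTC on Apr 6.
Add 14 hours 35 minutes flight time → 3:00 PM UTC.
Frankfurt is UTC+2:00, so local arrival = 3:00 PM + 2:00 = 5:00 PM on Apr 6.
Layover = 7:30 PM − 5:00 PM = 2 hours 30 minutes.

2 hours 30 minutes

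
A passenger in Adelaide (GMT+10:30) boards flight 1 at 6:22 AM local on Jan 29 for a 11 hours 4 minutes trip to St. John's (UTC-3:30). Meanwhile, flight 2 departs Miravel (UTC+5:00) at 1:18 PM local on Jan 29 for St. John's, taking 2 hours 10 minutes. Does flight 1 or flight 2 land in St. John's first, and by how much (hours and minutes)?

the first, by 3 hours 32 minutes

Flight 1 in UTC: 6:22 AM − 10:30 = 7:52 PM on Jan 28.
+11 hours and 4 minutes → arrive 6:56 AM UTC on Jan 29.
Flight 2 in UTC: 1:18 PM − 5:00 = 8:18 AM on Jan 29.
+2 hours and 10 minutes → arrive 10:28 AM UTC on Jan 29.
Flight 1 lands earlier by 3 hours 32 minutes.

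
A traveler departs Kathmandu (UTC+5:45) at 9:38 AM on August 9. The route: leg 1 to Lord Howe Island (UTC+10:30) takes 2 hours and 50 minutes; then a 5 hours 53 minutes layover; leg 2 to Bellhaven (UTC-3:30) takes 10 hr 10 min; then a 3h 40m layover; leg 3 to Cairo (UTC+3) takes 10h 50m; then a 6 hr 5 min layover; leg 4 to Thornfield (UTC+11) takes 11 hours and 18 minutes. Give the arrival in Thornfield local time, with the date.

Convert departure to UTC: 9:38 AM − 5:45 = 3:53 AM UTC on Aug 9.
Add 2 hours and 50 minutes leg 1 → 6:43 AM UTC.
Add 5 hours 53 minutes layover in Lord Howe Island → 12:36 PM UTC.
Add 10 hours and 10 minutes leg 2 → 10:46 PM UTC.
Add 3 hours 40 minutes layover in Bellhaven → 2:26 AM UTC (Aug 10).
Add 10 hours and 50 minutes leg 3 → 1:16 PM UTC.
Add 6 hours and 5 minutes layover in Cairo → 7:21 PM UTC.
Add 11 hours and 18 minutes leg 4 → 6:39 AM UTC (Aug 11).
Thornfield is UTC+11:00, so local arrival = 6:39 AM + 11:00 = 5:39 PM on Aug 11.

5:39 PM on August 11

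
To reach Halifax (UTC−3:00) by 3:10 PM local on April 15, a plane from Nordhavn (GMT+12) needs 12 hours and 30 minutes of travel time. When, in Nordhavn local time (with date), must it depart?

Target arrival in UTC: 3:10 PM + 3:00 = 6:10 PM on Apr 15.
Subtract 12 hours 30 minutes → departure 5:40 AM UTC on Apr 15.
Nordhavn is UTC+12:00: 5:40 AM + 12:00 = 5:40 PM on Apr 15.

5:40 PM on Apr 15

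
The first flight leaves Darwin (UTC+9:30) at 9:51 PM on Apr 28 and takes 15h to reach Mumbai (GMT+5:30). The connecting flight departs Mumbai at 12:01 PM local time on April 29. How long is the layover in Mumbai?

Convert departure to UTC: 9:51 PM − 9:30 = 12:21 PM UTC on Apr 28.
Add 15 hours flight time → 3:21 AM UTC (Apr 29).
Mumbai is UTC+5:30, so local arrival = 3:21 AM + 5:30 = 8:51 AM on Apr 29.
Layover = 12:01 PM − 8:51 AM = 3 hours 10 minutes.

3 hours 10 minutes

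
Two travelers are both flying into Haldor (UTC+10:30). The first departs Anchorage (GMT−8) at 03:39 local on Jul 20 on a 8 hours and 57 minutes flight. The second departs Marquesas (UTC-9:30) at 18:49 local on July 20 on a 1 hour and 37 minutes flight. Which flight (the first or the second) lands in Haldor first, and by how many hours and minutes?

the first, by 9 hours 20 minutes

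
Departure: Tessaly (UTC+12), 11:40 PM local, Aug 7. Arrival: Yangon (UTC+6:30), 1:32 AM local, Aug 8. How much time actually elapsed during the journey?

Departure in UTC: 11:40 PM − 12:00 = 11:40 AM on Aug 7.
Arrival in UTC: 1:32 AM − 6:30 = 7:02 PM on Aug 7.
Elapsed = 7:02 PM − 11:40 AM = 7 hours 22 minutes.

7 hours 22 minutes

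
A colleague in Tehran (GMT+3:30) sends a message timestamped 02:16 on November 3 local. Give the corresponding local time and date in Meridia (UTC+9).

07:46 on November 3

In UTC: 02:16 − 3:30 = 22:46 on Nov 2.
Meridia is UTC+9:00: 22:46 + 9:00 = 07:46 on Nov 3.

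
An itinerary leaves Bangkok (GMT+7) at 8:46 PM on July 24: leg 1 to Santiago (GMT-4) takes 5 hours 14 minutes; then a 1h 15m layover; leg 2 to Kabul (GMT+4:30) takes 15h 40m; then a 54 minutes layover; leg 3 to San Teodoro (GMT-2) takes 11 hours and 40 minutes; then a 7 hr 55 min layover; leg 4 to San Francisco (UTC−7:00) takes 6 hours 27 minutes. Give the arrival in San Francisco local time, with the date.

7:51 AM on July 26

Convert departure to UTC: 8:46 PM − 7:00 = 1:46 PM UTC on Jul 24.
Add 5 hours 14 minutes leg 1 → 7:00 PM UTC.
Add 1 hour 15 minutes layover in Santiago → 8:15 PM UTC.
Add 15 hours 40 minutes leg 2 → 11:55 AM UTC (Jul 25).
Add 54 minutes layover in Kabul → 12:49 PM UTC.
Add 11 hours and 40 minutes leg 3 → 12:29 AM UTC (Jul 26).
Add 7 hours and 55 minutes layover in San Teodoro → 8:24 AM UTC.
Add 6 hours and 27 minutes leg 4 → 2:51 PM UTC.
San Francisco is UTC−7:00, so local arrival = 2:51 PM − 7:00 = 7:51 AM on Jul 26.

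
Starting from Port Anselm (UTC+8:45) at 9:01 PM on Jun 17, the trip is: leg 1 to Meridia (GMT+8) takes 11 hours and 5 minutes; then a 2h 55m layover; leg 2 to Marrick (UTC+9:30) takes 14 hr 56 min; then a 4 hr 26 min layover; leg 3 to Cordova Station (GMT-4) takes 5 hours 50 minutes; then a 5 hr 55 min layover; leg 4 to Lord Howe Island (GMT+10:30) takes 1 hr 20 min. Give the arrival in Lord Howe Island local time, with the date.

9:13 PM on Jun 19

Convert departure to UTC: 9:01 PM − 8:45 = 12:16 PM UTC on Jun 17.
Add 11 hours and 5 minutes leg 1 → 11:21 PM UTC.
Add 2 hours and 55 minutes layover in Meridia → 2:16 AM UTC (Jun 18).
Add 14 hours and 56 minutes leg 2 → 5:12 PM UTC.
Add 4 hours and 26 minutes layover in Marrick → 9:38 PM UTC.
Add 5 hours 50 minutes leg 3 → 3:28 AM UTC (Jun 19).
Add 5 hours 55 minutes layover in Cordova Station → 9:23 AM UTC.
Add 1 hour and 20 minutes leg 4 → 10:43 AM UTC.
Lord Howe Island is UTC+10:30, so local arrival = 10:43 AM + 10:30 = 9:13 PM on Jun 19.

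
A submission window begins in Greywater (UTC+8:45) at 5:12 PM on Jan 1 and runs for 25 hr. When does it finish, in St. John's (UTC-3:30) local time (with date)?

5:57 AM on Jan 2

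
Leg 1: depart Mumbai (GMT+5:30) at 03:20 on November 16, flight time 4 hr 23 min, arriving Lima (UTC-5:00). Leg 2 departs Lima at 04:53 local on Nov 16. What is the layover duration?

Convert departure to UTC: 03:20 − 5:30 = 21:50 UTC on Nov 15.
Add 4 hours and 23 minutes flight time → 02:13 UTC (Nov 16).
Lima is UTC−5:00, so local arrival = 02:13 − 5:00 = 21:13 on Nov 15.
Layover = 04:53 − 21:13 (+1 day) = 7 hours 40 minutes.

7 hours 40 minutes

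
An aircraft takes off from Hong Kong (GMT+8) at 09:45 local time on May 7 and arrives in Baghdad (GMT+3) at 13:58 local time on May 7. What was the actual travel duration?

Departure in UTC: 09:45 − 8:00 = 01:45 on May 7.
Arrival in UTC: 13:58 − 3:00 = 10:58 on May 7.
Elapsed = 10:58 − 01:45 = 9 hours 13 minutes.

9 hours 13 minutes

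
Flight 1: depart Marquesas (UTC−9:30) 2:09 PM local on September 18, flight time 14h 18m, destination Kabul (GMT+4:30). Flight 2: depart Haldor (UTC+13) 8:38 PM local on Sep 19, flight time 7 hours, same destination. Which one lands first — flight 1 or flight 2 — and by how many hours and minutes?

the first, by 41 minutes

Flight 1 in UTC: 2:09 PM + 9:30 = 11:39 PM on Sep 18.
+14 hours and 18 minutes → arrive 1:57 PM UTC on Sep 19.
Flight 2 in UTC: 8:38 PM − 13:00 = 7:38 AM on Sep 19.
+7 hours → arrive 2:38 PM UTC on Sep 19.
Flight 1 lands earlier by 41 minutes.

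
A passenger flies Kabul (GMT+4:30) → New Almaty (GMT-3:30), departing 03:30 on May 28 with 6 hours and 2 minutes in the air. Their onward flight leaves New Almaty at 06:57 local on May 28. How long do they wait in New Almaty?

5 hours 25 minutes

Convert departure to UTC: 03:30 − 4:30 = 23:00 UTC on May 27.
Add 6 hours 2 minutes flight time → 05:02 UTC (May 28).
New Almaty is UTC−3:30, so local arrival = 05:02 − 3:30 = 01:32 on May 28.
Layover = 06:57 − 01:32 = 5 hours 25 minutes.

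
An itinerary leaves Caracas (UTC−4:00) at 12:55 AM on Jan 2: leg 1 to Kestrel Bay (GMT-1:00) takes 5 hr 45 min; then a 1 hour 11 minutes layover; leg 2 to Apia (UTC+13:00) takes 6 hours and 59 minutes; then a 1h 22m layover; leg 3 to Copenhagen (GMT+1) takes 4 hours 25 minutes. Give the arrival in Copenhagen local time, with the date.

Convert departure to UTC: 12:55 AM + 4:00 = 4:55 AM UTC on Jan 2.
Add 5 hours 45 minutes leg 1 → 10:40 AM UTC.
Add 1 hour and 11 minutes layover in Kestrel Bay → 11:51 AM UTC.
Add 6 hours 59 minutes leg 2 → 6:50 PM UTC.
Add 1 hour 22 minutes layover in Apia → 8:12 PM UTC.
Add 4 hours and 25 minutes leg 3 → 12:37 AM UTC (Jan 3).
Copenhagen is UTC+1:00, so local arrival = 12:37 AM + 1:00 = 1:37 AM on Jan 3.

1:37 AM on January 3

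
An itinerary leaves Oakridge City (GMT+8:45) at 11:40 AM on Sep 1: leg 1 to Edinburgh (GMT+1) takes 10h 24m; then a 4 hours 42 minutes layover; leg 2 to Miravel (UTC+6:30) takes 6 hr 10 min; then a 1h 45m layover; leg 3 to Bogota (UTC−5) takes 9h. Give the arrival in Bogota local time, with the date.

Convert departure to UTC: 11:40 AM − 8:45 = 2:55 AM UTC on Sep 1.
Add 10 hours and 24 minutes leg 1 → 1:19 PM UTC.
Add 4 hours 42 minutes layover in Edinburgh → 6:01 PM UTC.
Add 6 hours 10 minutes leg 2 → 12:11 AM UTC (Sep 2).
Add 1 hour 45 minutes layover in Miravel → 1:56 AM UTC.
Add 9 hours leg 3 → 10:56 AM UTC.
Bogota is UTC−5:00, so local arrival = 10:56 AM − 5:00 = 5:56 AM on Sep 2.

5:56 AM on September 2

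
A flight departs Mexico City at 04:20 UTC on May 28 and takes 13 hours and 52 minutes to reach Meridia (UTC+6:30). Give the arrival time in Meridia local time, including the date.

00:42 on May 29

Departure is given in UTC: 04:20 on May 28.
Add 13 hours 52 minutes → 18:12 UTC.
Meridia is UTC+6:30: 18:12 + 6:30 = 00:42 on May 29.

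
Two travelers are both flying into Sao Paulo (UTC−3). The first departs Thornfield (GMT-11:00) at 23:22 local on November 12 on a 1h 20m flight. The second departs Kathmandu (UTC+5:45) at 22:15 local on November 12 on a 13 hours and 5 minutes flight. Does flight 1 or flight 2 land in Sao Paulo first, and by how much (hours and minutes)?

the second, by 6 hours 7 minutes

Flight 1 in UTC: 23:22 + 11:00 = 10:22 on Nov 13.
+1 hour 20 minutes → arrive 11:42 UTC on Nov 13.
Flight 2 in UTC: 22:15 − 5:45 = 16:30 on Nov 12.
+13 hours and 5 minutes → arrive 05:35 UTC on Nov 13.
Flight 2 lands earlier by 6 hours 7 minutes.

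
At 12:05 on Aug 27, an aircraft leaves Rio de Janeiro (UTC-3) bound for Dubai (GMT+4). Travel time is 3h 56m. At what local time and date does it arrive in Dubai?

23:01 on Aug 27

Convert departure to UTC: 12:05 + 3:00 = 15:05 UTC on Aug 27.
Add 3 hours 56 minutes travel time → 19:01 UTC.
Dubai is UTC+4:00, so local arrival = 19:01 + 4:00 = 23:01 on Aug 27.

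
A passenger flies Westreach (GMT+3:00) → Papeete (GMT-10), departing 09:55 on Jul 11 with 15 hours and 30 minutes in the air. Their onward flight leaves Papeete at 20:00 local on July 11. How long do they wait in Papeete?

7 hours 35 minutes

Convert departure to UTC: 09:55 − 3:00 = 06:55 UTC on Jul 11.
Add 15 hours 30 minutes flight time → 22:25 UTC.
Papeete is UTC−10:00, so local arrival = 22:25 − 10:00 = 12:25 on Jul 11.
Layover = 20:00 − 12:25 = 7 hours 35 minutes.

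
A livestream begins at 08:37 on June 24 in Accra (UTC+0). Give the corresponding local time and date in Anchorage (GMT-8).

Anchorage is 8:00 behind Accra.
Shift by the zone difference: 08:37 − 8:00 = 00:37 on Jun 24 in Anchorage.

00:37 on June 24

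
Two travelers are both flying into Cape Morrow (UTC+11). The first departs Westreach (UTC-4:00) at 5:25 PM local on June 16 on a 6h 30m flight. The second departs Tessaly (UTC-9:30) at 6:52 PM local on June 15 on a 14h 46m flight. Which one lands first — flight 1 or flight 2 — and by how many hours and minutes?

Flight 1 in UTC: 5:25 PM + 4:00 = 9:25 PM on Jun 16.
+6 hours 30 minutes → arrive 3:55 AM UTC on Jun 17.
Flight 2 in UTC: 6:52 PM + 9:30 = 4:22 AM on Jun 16.
+14 hours 46 minutes → arrive 7:08 PM UTC on Jun 16.
Flight 2 lands earlier by 8 hours 47 minutes.

the second, by 8 hours 47 minutes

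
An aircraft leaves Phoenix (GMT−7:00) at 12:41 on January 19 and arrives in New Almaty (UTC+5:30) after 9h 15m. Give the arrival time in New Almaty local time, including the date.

10:26 on January 20

Convert departure to UTC: 12:41 + 7:00 = 19:41 UTC on Jan 19.
Add 9 hours and 15 minutes travel time → 04:56 UTC (Jan 20).
New Almaty is UTC+5:30, so local arrival = 04:56 + 5:30 = 10:26 on Jan 20.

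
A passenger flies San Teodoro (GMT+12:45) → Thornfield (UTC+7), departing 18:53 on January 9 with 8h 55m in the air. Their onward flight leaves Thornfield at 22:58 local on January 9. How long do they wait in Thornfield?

Convert departure to UTC: 18:53 − 12:45 = 06:08 UTC on Jan 9.
Add 8 hours and 55 minutes flight time → 15:03 UTC.
Thornfield is UTC+7:00, so local arrival = 15:03 + 7:00 = 22:03 on Jan 9.
Layover = 22:58 − 22:03 = 55 minutes.

55 minutes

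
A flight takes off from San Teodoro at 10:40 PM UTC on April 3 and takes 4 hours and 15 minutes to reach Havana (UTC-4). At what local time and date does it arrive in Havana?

10:55 PM on April 3

Departure is given in UTC: 10:40 PM on Apr 3.
Add 4 hours 15 minutes → 2:55 AM UTC (Apr 4).
Havana is UTC−4:00: 2:55 AM − 4:00 = 10:55 PM on Apr 3.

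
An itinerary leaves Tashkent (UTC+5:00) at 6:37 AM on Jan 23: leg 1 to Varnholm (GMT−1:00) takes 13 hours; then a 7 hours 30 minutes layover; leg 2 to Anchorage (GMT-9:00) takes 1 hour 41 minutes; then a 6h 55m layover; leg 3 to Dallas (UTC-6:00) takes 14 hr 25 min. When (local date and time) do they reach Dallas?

3:08 PM on January 24

Convert departure to UTC: 6:37 AM − 5:00 = 1:37 AM UTC on Jan 23.
Add 13 hours leg 1 → 2:37 PM UTC.
Add 7 hours and 30 minutes layover in Varnholm → 10:07 PM UTC.
Add 1 hour and 41 minutes leg 2 → 11:48 PM UTC.
Add 6 hours 55 minutes layover in Anchorage → 6:43 AM UTC (Jan 24).
Add 14 hours 25 minutes leg 3 → 9:08 PM UTC.
Dallas is UTC−6:00, so local arrival = 9:08 PM − 6:00 = 3:08 PM on Jan 24.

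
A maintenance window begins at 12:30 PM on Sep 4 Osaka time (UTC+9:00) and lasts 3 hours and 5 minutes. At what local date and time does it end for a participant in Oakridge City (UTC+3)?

9:35 AM on September 4

Convert start to UTC: 12:30 PM − 9:00 = 3:30 AM UTC on Sep 4.
Add 3 hours 5 minutes duration → 6:35 AM UTC.
Oakridge City is UTC+3:00, so local end time = 6:35 AM + 3:00 = 9:35 AM on Sep 4.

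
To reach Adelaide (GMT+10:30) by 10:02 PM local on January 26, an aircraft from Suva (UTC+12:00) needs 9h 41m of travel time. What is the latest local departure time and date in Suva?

Target arrival in UTC: 10:02 PM − 10:30 = 11:32 AM on Jan 26.
Subtract 9 hours 41 minutes → departure 1:51 AM UTC on Jan 26.
Suva is UTC+12:00: 1:51 AM + 12:00 = 1:51 PM on Jan 26.

1:51 PM on January 26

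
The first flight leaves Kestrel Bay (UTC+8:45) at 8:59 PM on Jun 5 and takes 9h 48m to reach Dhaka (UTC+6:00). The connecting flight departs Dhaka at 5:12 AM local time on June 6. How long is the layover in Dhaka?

1 hour 10 minutes

Convert departure to UTC: 8:59 PM − 8:45 = 12:14 PM UTC on Jun 5.
Add 9 hours 48 minutes flight time → 10:02 PM UTC.
Dhaka is UTC+6:00, so local arrival = 10:02 PM + 6:00 = 4:02 AM on Jun 6.
Layover = 5:12 AM − 4:02 AM = 1 hour 10 minutes.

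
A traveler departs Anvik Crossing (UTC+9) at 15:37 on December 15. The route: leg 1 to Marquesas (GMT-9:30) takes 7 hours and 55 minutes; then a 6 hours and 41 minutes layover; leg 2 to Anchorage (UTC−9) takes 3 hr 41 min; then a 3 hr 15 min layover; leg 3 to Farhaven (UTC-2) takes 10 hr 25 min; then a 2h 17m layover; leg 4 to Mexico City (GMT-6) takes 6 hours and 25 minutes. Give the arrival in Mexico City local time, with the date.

17:16 on December 16

Convert departure to UTC: 15:37 − 9:00 = 06:37 UTC on Dec 15.
Add 7 hours and 55 minutes leg 1 → 14:32 UTC.
Add 6 hours 41 minutes layover in Marquesas → 21:13 UTC.
Add 3 hours 41 minutes leg 2 → 00:54 UTC (Dec 16).
Add 3 hours and 15 minutes layover in Anchorage → 04:09 UTC.
Add 10 hours and 25 minutes leg 3 → 14:34 UTC.
Add 2 hours and 17 minutes layover in Farhaven → 16:51 UTC.
Add 6 hours and 25 minutes leg 4 → 23:16 UTC.
Mexico City is UTC−6:00, so local arrival = 23:16 − 6:00 = 17:16 on Dec 16.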